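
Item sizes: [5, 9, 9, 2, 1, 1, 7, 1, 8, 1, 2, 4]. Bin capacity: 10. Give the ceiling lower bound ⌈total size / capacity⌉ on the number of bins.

5

Total size = 5 + 9 + 9 + 2 + 1 + 1 + 7 + 1 + 8 + 1 + 2 + 4 = 50.
⌈50 / 10⌉ = 5.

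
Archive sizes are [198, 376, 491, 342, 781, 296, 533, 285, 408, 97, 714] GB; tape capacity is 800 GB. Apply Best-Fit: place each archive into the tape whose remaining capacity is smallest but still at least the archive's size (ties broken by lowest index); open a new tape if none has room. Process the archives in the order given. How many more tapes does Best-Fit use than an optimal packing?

1

Best-Fit: [198,376] [491,296] [342,285,97] [781] [533] [408] [714] → 7 tapes.
Total size 4521 GB; any packing needs at least ⌈4521/800⌉ = 6 tapes.
An optimal packing achieves that bound: [781] [714] [533,198] [491,296] [408,376] [342,285,97] → 6 tapes.
Excess: 7 − 6 = 1.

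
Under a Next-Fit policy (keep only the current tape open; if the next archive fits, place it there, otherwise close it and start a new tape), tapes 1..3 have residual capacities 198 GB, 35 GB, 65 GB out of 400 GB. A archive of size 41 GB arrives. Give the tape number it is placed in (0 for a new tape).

3

Next-Fit only looks at tape 3, which has 65 GB free.
41 GB fits there.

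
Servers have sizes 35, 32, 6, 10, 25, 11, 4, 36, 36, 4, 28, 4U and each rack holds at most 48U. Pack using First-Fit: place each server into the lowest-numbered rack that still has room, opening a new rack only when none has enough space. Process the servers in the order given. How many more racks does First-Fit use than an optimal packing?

0

First-Fit: [35,6,4] [32,10,4] [25,11,4] [36] [36] [28] → 6 racks.
6 servers exceed 24U (half the capacity), and no two of those can share a rack, so at least 6 racks are needed.
So 6 is already optimal.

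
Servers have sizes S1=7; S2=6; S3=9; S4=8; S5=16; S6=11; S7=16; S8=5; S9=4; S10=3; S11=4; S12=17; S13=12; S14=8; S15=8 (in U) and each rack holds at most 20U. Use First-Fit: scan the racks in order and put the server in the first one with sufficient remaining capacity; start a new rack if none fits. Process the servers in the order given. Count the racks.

rack 1: place S1 (7U), 13U left
rack 1: place S2 (6U), 7U left
rack 2: place S3 (9U), 11U left
rack 2: place S4 (8U), 3U left
rack 3: place S5 (16U), 4U left
rack 4: place S6 (11U), 9U left
rack 5: place S7 (16U), 4U left
rack 1: place S8 (5U), 2U left
rack 3: place S9 (4U), 0U left
rack 2: place S10 (3U), 0U left
rack 4: place S11 (4U), 5U left
rack 6: place S12 (17U), 3U left
rack 7: place S13 (12U), 8U left
rack 7: place S14 (8U), 0U left
rack 8: place S15 (8U), 12U left

8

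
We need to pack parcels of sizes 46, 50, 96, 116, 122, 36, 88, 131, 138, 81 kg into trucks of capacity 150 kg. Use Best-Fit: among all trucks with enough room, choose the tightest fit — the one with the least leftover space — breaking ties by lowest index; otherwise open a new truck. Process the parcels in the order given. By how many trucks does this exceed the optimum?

Best-Fit: [46,50,36] [96] [116] [122] [88] [131] [138] [81] → 8 trucks.
Total size 904 kg; any packing needs at least ⌈904/150⌉ = 7 trucks.
An optimal packing achieves that bound: [138] [131] [122] [116] [96,50] [88,46] [81,36] → 7 trucks.
Excess: 8 − 7 = 1.

1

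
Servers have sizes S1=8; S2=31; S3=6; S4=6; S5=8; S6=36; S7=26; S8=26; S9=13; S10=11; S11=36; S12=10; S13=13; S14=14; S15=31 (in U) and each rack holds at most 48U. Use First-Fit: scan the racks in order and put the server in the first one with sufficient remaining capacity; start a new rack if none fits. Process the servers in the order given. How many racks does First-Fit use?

7

Put S1 (8U) in rack 1; 40U remain.
Put S2 (31U) in rack 1; 9U remain.
Put S3 (6U) in rack 1; 3U remain.
Put S4 (6U) in rack 2; 42U remain.
Put S5 (8U) in rack 2; 34U remain.
Put S6 (36U) in rack 3; 12U remain.
Put S7 (26U) in rack 2; 8U remain.
Put S8 (26U) in rack 4; 22U remain.
Put S9 (13U) in rack 4; 9U remain.
Put S10 (11U) in rack 3; 1U remain.
Put S11 (36U) in rack 5; 12U remain.
Put S12 (10U) in rack 5; 2U remain.
Put S13 (13U) in rack 6; 35U remain.
Put S14 (14U) in rack 6; 21U remain.
Put S15 (31U) in rack 7; 17U remain.
Final racks: [8,31,6] [6,8,26] [36,11] [26,13] [36,10] [13,14] [31].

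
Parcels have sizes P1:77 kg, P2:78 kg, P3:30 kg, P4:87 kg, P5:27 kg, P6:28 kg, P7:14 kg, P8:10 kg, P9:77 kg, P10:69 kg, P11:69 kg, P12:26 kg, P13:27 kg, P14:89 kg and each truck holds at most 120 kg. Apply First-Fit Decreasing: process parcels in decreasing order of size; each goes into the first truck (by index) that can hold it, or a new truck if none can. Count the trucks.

7 trucks

Sorted descending: 89, 87, 78, 77, 77, 69, 69, 30, 28, 27, 27, 26, 14, 10.
Put 89 kg in truck 1; 31 kg remain.
Put 87 kg in truck 2; 33 kg remain.
Put 78 kg in truck 3; 42 kg remain.
Put 77 kg in truck 4; 43 kg remain.
Put 77 kg in truck 5; 43 kg remain.
Put 69 kg in truck 6; 51 kg remain.
Put 69 kg in truck 7; 51 kg remain.
Put 30 kg in truck 1; 1 kg remain.
Put 28 kg in truck 2; 5 kg remain.
Put 27 kg in truck 3; 15 kg remain.
Put 27 kg in truck 4; 16 kg remain.
Put 26 kg in truck 5; 17 kg remain.
Put 14 kg in truck 3; 1 kg remain.
Put 10 kg in truck 4; 6 kg remain.
Final trucks: [89,30] [87,28] [78,27,14] [77,27,10] [77,26] [69] [69].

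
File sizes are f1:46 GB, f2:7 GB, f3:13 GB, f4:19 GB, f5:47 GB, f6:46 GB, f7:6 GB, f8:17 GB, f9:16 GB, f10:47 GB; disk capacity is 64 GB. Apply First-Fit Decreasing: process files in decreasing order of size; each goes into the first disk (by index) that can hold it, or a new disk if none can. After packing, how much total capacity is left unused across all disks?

Sorted descending: 47, 47, 46, 46, 19, 17, 16, 13, 7, 6.
47 GB → disk 1 (remaining 17 GB)
47 GB → disk 2 (remaining 17 GB)
46 GB → disk 3 (remaining 18 GB)
46 GB → disk 4 (remaining 18 GB)
19 GB → disk 5 (remaining 45 GB)
17 GB → disk 1 (remaining 0 GB)
16 GB → disk 2 (remaining 1 GB)
13 GB → disk 3 (remaining 5 GB)
7 GB → disk 4 (remaining 11 GB)
6 GB → disk 4 (remaining 5 GB)
5 disks × 64 GB = 320 GB; used 264 GB; unused 56 GB.

56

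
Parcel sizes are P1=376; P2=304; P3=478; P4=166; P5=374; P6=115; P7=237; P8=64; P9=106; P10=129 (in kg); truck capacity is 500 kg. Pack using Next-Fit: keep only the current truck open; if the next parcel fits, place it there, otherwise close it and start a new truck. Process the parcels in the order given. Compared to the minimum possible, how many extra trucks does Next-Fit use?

Next-Fit: [376] [304] [478] [166] [374,115] [237,64,106] [129] → 7 trucks.
Total size 2349 kg; any packing needs at least ⌈2349/500⌉ = 5 trucks.
An optimal packing achieves that bound: [478] [376,115] [374,106] [304,166] [237,129,64] → 5 trucks.
Excess: 7 − 5 = 2.

2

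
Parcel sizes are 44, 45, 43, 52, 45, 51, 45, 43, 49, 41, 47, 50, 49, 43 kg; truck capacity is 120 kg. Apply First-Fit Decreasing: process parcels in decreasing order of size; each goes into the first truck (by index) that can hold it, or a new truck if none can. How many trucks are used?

7

Sorted descending: 52, 51, 50, 49, 49, 47, 45, 45, 45, 44, 43, 43, 43, 41.
Put 52 kg in truck 1; 68 kg remain.
Put 51 kg in truck 1; 17 kg remain.
Put 50 kg in truck 2; 70 kg remain.
Put 49 kg in truck 2; 21 kg remain.
Put 49 kg in truck 3; 71 kg remain.
Put 47 kg in truck 3; 24 kg remain.
Put 45 kg in truck 4; 75 kg remain.
Put 45 kg in truck 4; 30 kg remain.
Put 45 kg in truck 5; 75 kg remain.
Put 44 kg in truck 5; 31 kg remain.
Put 43 kg in truck 6; 77 kg remain.
Put 43 kg in truck 6; 34 kg remain.
Put 43 kg in truck 7; 77 kg remain.
Put 41 kg in truck 7; 36 kg remain.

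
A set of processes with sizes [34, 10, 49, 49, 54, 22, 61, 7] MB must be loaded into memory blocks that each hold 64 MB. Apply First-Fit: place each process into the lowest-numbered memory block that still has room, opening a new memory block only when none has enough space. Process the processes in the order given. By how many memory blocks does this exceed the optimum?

First-Fit: [34,10,7] [49] [49] [54] [22] [61] → 6 memory blocks.
Total size 286 MB; any packing needs at least ⌈286/64⌉ = 5 memory blocks.
An optimal packing achieves that bound: [61] [54,10] [49,7] [49] [34,22] → 5 memory blocks.
Excess: 6 − 5 = 1.

1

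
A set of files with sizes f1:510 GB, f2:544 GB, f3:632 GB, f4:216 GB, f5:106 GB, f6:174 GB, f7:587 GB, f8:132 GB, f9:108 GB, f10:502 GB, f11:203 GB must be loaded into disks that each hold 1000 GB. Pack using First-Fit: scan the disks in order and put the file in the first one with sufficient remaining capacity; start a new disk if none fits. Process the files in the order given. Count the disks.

f1 (510 GB) → disk 1 (remaining 490 GB)
f2 (544 GB) → disk 2 (remaining 456 GB)
f3 (632 GB) → disk 3 (remaining 368 GB)
f4 (216 GB) → disk 1 (remaining 274 GB)
f5 (106 GB) → disk 1 (remaining 168 GB)
f6 (174 GB) → disk 2 (remaining 282 GB)
f7 (587 GB) → disk 4 (remaining 413 GB)
f8 (132 GB) → disk 1 (remaining 36 GB)
f9 (108 GB) → disk 2 (remaining 174 GB)
f10 (502 GB) → disk 5 (remaining 498 GB)
f11 (203 GB) → disk 3 (remaining 165 GB)
Final disks: [510,216,106,132] [544,174,108] [632,203] [587] [502].

5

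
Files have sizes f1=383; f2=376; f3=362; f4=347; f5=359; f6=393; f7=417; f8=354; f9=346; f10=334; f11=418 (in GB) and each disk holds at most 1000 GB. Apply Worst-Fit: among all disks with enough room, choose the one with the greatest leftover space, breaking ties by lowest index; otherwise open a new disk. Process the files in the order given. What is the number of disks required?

6

f1 (383 GB) → disk 1 (remaining 617 GB)
f2 (376 GB) → disk 1 (remaining 241 GB)
f3 (362 GB) → disk 2 (remaining 638 GB)
f4 (347 GB) → disk 2 (remaining 291 GB)
f5 (359 GB) → disk 3 (remaining 641 GB)
f6 (393 GB) → disk 3 (remaining 248 GB)
f7 (417 GB) → disk 4 (remaining 583 GB)
f8 (354 GB) → disk 4 (remaining 229 GB)
f9 (346 GB) → disk 5 (remaining 654 GB)
f10 (334 GB) → disk 5 (remaining 320 GB)
f11 (418 GB) → disk 6 (remaining 582 GB)
Final disks: [383,376] [362,347] [359,393] [417,354] [346,334] [418].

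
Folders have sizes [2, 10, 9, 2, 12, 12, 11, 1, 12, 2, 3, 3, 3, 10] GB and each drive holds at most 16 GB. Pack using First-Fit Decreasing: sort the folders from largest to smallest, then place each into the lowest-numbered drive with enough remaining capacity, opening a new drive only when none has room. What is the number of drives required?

Sorted descending: 12, 12, 12, 11, 10, 10, 9, 3, 3, 3, 2, 2, 2, 1.
drive 1: place 12 GB, 4 GB left
drive 2: place 12 GB, 4 GB left
drive 3: place 12 GB, 4 GB left
drive 4: place 11 GB, 5 GB left
drive 5: place 10 GB, 6 GB left
drive 6: place 10 GB, 6 GB left
drive 7: place 9 GB, 7 GB left
drive 1: place 3 GB, 1 GB left
drive 2: place 3 GB, 1 GB left
drive 3: place 3 GB, 1 GB left
drive 4: place 2 GB, 3 GB left
drive 4: place 2 GB, 1 GB left
drive 5: place 2 GB, 4 GB left
drive 1: place 1 GB, 0 GB left
Final drives: [12,3,1] [12,3] [12,3] [11,2,2] [10,2] [10] [9].

7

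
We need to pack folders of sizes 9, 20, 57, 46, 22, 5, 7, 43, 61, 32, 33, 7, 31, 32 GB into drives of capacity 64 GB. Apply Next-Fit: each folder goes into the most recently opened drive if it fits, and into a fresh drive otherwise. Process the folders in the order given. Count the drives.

drive 1: place 9 GB, 55 GB left
drive 1: place 20 GB, 35 GB left
drive 2: place 57 GB, 7 GB left
drive 3: place 46 GB, 18 GB left
drive 4: place 22 GB, 42 GB left
drive 4: place 5 GB, 37 GB left
drive 4: place 7 GB, 30 GB left
drive 5: place 43 GB, 21 GB left
drive 6: place 61 GB, 3 GB left
drive 7: place 32 GB, 32 GB left
drive 8: place 33 GB, 31 GB left
drive 8: place 7 GB, 24 GB left
drive 9: place 31 GB, 33 GB left
drive 9: place 32 GB, 1 GB left
Final drives: [9,20] [57] [46] [22,5,7] [43] [61] [32] [33,7] [31,32].

9 drives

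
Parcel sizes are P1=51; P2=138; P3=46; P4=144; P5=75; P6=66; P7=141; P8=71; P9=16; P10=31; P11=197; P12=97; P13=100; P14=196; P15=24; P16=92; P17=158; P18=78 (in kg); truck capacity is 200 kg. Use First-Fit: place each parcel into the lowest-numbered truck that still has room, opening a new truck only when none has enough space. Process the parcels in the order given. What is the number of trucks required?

10

truck 1: place P1 (51 kg), 149 kg left
truck 1: place P2 (138 kg), 11 kg left
truck 2: place P3 (46 kg), 154 kg left
truck 2: place P4 (144 kg), 10 kg left
truck 3: place P5 (75 kg), 125 kg left
truck 3: place P6 (66 kg), 59 kg left
truck 4: place P7 (141 kg), 59 kg left
truck 5: place P8 (71 kg), 129 kg left
truck 3: place P9 (16 kg), 43 kg left
truck 3: place P10 (31 kg), 12 kg left
truck 6: place P11 (197 kg), 3 kg left
truck 5: place P12 (97 kg), 32 kg left
truck 7: place P13 (100 kg), 100 kg left
truck 8: place P14 (196 kg), 4 kg left
truck 4: place P15 (24 kg), 35 kg left
truck 7: place P16 (92 kg), 8 kg left
truck 9: place P17 (158 kg), 42 kg left
truck 10: place P18 (78 kg), 122 kg left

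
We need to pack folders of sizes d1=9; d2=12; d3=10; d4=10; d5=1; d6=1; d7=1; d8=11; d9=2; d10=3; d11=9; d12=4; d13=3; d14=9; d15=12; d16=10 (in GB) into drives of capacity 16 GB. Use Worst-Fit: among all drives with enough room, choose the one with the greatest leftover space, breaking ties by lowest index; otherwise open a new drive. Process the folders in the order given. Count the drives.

9

drive 1: place d1 (9 GB), 7 GB left
drive 2: place d2 (12 GB), 4 GB left
drive 3: place d3 (10 GB), 6 GB left
drive 4: place d4 (10 GB), 6 GB left
drive 1: place d5 (1 GB), 6 GB left
drive 1: place d6 (1 GB), 5 GB left
drive 3: place d7 (1 GB), 5 GB left
drive 5: place d8 (11 GB), 5 GB left
drive 4: place d9 (2 GB), 4 GB left
drive 1: place d10 (3 GB), 2 GB left
drive 6: place d11 (9 GB), 7 GB left
drive 6: place d12 (4 GB), 3 GB left
drive 3: place d13 (3 GB), 2 GB left
drive 7: place d14 (9 GB), 7 GB left
drive 8: place d15 (12 GB), 4 GB left
drive 9: place d16 (10 GB), 6 GB left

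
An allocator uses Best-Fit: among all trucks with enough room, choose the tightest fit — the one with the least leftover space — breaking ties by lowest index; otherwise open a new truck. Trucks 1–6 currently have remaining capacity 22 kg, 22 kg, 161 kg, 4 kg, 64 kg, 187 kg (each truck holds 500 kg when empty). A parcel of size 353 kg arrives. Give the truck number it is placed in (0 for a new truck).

No truck has ≥ 353 kg free, so a new truck is opened.

0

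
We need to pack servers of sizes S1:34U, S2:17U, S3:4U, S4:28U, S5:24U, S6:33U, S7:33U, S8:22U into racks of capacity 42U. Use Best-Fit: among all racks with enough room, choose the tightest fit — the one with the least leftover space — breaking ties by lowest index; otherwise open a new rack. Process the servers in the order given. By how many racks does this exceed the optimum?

Best-Fit: [34,4] [17,24] [28] [33] [33] [22] → 6 racks.
6 servers exceed 21U (half the capacity), and no two of those can share a rack, so at least 6 racks are needed.
So 6 is already optimal.

0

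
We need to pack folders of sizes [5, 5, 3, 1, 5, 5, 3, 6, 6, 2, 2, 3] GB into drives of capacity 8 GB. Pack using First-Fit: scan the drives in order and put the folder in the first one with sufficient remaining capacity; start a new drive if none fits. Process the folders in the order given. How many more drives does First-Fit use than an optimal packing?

1

First-Fit: [5,3] [5,1,2] [5,3] [5,2] [6] [6] [3] → 7 drives.
Total size 46 GB; any packing needs at least ⌈46/8⌉ = 6 drives.
An optimal packing achieves that bound: [6,2] [6,2] [5,3] [5,3] [5,3] [5,1] → 6 drives.
Excess: 7 − 6 = 1.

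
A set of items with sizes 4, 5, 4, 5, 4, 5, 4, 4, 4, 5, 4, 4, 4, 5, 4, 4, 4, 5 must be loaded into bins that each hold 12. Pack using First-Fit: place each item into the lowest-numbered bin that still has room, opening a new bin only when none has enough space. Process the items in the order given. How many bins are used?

8 bins

Put 4 in bin 1; 8 remain.
Put 5 in bin 1; 3 remain.
Put 4 in bin 2; 8 remain.
Put 5 in bin 2; 3 remain.
Put 4 in bin 3; 8 remain.
Put 5 in bin 3; 3 remain.
Put 4 in bin 4; 8 remain.
Put 4 in bin 4; 4 remain.
Put 4 in bin 4; 0 remain.
Put 5 in bin 5; 7 remain.
Put 4 in bin 5; 3 remain.
Put 4 in bin 6; 8 remain.
Put 4 in bin 6; 4 remain.
Put 5 in bin 7; 7 remain.
Put 4 in bin 6; 0 remain.
Put 4 in bin 7; 3 remain.
Put 4 in bin 8; 8 remain.
Put 5 in bin 8; 3 remain.
Final bins: [4,5] [4,5] [4,5] [4,4,4] [5,4] [4,4,4] [5,4] [4,5].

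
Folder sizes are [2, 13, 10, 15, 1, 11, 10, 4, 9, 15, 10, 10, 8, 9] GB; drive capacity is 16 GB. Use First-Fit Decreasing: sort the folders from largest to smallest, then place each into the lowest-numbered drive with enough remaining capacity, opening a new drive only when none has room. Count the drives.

Sorted descending: 15, 15, 13, 11, 10, 10, 10, 10, 9, 9, 8, 4, 2, 1.
drive 1: place 15 GB, 1 GB left
drive 2: place 15 GB, 1 GB left
drive 3: place 13 GB, 3 GB left
drive 4: place 11 GB, 5 GB left
drive 5: place 10 GB, 6 GB left
drive 6: place 10 GB, 6 GB left
drive 7: place 10 GB, 6 GB left
drive 8: place 10 GB, 6 GB left
drive 9: place 9 GB, 7 GB left
drive 10: place 9 GB, 7 GB left
drive 11: place 8 GB, 8 GB left
drive 4: place 4 GB, 1 GB left
drive 3: place 2 GB, 1 GB left
drive 1: place 1 GB, 0 GB left
Final drives: [15,1] [15] [13,2] [11,4] [10] [10] [10] [10] [9] [9] [8].

11 drives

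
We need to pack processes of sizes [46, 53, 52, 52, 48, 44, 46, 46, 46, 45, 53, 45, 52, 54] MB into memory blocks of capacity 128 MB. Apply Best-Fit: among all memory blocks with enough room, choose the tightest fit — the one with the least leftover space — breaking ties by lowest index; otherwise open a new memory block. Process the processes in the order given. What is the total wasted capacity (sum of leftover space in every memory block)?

214

46 MB → memory block 1 (remaining 82 MB)
53 MB → memory block 1 (remaining 29 MB)
52 MB → memory block 2 (remaining 76 MB)
52 MB → memory block 2 (remaining 24 MB)
48 MB → memory block 3 (remaining 80 MB)
44 MB → memory block 3 (remaining 36 MB)
46 MB → memory block 4 (remaining 82 MB)
46 MB → memory block 4 (remaining 36 MB)
46 MB → memory block 5 (remaining 82 MB)
45 MB → memory block 5 (remaining 37 MB)
53 MB → memory block 6 (remaining 75 MB)
45 MB → memory block 6 (remaining 30 MB)
52 MB → memory block 7 (remaining 76 MB)
54 MB → memory block 7 (remaining 22 MB)
7 memory blocks × 128 MB = 896 MB; used 682 MB; unused 214 MB.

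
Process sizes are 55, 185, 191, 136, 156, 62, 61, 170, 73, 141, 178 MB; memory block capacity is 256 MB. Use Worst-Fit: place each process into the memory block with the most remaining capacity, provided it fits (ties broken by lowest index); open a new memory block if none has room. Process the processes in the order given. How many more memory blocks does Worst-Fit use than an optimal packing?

Worst-Fit: [55,185] [191] [136,62] [156,61] [170,73] [141] [178] → 7 memory blocks.
7 processes exceed 128 MB (half the capacity), and no two of those can share a memory block, so at least 7 memory blocks are needed.
So 7 is already optimal.

0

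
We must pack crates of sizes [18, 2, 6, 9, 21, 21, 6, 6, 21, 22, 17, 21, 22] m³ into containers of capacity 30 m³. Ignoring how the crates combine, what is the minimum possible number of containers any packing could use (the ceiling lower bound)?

7

Total size = 18 + 2 + 6 + 9 + 21 + 21 + 6 + 6 + 21 + 22 + 17 + 21 + 22 = 192 m³.
⌈192 / 30⌉ = 7.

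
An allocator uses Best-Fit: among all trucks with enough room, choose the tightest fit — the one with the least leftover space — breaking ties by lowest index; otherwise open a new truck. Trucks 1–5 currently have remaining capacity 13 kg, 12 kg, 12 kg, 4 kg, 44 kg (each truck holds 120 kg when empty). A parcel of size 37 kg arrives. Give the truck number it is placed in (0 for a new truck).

Trucks with room: truck 5 (44 kg).
Tightest fit is truck 5 with 44 kg free.

5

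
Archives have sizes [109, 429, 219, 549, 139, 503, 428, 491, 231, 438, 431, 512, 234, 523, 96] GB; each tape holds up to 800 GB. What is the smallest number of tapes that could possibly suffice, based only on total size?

Total size = 109 + 429 + 219 + 549 + 139 + 503 + 428 + 491 + 231 + 438 + 431 + 512 + 234 + 523 + 96 = 5332 GB.
⌈5332 / 800⌉ = 7.

7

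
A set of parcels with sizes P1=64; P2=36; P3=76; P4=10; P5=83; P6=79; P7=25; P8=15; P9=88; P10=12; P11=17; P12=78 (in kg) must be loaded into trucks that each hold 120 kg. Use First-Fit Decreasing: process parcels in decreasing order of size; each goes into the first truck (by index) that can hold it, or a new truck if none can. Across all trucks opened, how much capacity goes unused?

Sorted descending: 88, 83, 79, 78, 76, 64, 36, 25, 17, 15, 12, 10.
88 kg → truck 1 (remaining 32 kg)
83 kg → truck 2 (remaining 37 kg)
79 kg → truck 3 (remaining 41 kg)
78 kg → truck 4 (remaining 42 kg)
76 kg → truck 5 (remaining 44 kg)
64 kg → truck 6 (remaining 56 kg)
36 kg → truck 2 (remaining 1 kg)
25 kg → truck 1 (remaining 7 kg)
17 kg → truck 3 (remaining 24 kg)
15 kg → truck 3 (remaining 9 kg)
12 kg → truck 4 (remaining 30 kg)
10 kg → truck 4 (remaining 20 kg)
6 trucks × 120 kg = 720 kg; used 583 kg; unused 137 kg.

137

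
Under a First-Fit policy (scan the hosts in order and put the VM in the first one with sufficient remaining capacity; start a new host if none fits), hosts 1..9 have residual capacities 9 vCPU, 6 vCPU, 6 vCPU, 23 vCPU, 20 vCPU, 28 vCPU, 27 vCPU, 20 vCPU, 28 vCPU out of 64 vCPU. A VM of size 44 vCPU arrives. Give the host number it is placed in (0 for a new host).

No host has ≥ 44 vCPU free, so a new host is opened.

0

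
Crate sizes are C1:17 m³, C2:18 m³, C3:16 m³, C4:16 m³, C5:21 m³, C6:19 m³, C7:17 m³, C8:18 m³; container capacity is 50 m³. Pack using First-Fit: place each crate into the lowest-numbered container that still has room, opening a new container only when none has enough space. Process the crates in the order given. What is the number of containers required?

4 containers

Put C1 (17 m³) in container 1; 33 m³ remain.
Put C2 (18 m³) in container 1; 15 m³ remain.
Put C3 (16 m³) in container 2; 34 m³ remain.
Put C4 (16 m³) in container 2; 18 m³ remain.
Put C5 (21 m³) in container 3; 29 m³ remain.
Put C6 (19 m³) in container 3; 10 m³ remain.
Put C7 (17 m³) in container 2; 1 m³ remain.
Put C8 (18 m³) in container 4; 32 m³ remain.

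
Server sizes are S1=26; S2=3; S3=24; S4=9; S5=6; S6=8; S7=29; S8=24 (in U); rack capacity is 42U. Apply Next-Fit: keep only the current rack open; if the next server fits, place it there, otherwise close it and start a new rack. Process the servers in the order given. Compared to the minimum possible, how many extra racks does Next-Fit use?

0

Next-Fit: [26,3] [24,9,6] [8,29] [24] → 4 racks.
Total size 129U; any packing needs at least ⌈129/42⌉ = 4 racks.
So 4 is already optimal.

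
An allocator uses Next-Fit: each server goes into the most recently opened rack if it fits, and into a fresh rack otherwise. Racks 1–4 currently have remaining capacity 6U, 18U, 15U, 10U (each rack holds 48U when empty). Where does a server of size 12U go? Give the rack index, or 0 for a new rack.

0

Next-Fit only looks at rack 4, which has 10U free.
12U does not fit, so a new rack is opened.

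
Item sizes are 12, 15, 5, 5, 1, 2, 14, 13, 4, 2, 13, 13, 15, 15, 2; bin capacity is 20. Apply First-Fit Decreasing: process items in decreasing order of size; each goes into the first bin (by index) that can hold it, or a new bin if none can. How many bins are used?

8

Sorted descending: 15, 15, 15, 14, 13, 13, 13, 12, 5, 5, 4, 2, 2, 2, 1.
15 → bin 1 (remaining 5)
15 → bin 2 (remaining 5)
15 → bin 3 (remaining 5)
14 → bin 4 (remaining 6)
13 → bin 5 (remaining 7)
13 → bin 6 (remaining 7)
13 → bin 7 (remaining 7)
12 → bin 8 (remaining 8)
5 → bin 1 (remaining 0)
5 → bin 2 (remaining 0)
4 → bin 3 (remaining 1)
2 → bin 4 (remaining 4)
2 → bin 4 (remaining 2)
2 → bin 4 (remaining 0)
1 → bin 3 (remaining 0)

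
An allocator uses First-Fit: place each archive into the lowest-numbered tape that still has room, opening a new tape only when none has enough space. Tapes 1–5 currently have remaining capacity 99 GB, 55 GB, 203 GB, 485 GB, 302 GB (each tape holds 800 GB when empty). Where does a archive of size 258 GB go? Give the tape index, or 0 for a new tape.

Tapes with room: tape 4 (485 GB), tape 5 (302 GB).
The first with room is tape 4.

4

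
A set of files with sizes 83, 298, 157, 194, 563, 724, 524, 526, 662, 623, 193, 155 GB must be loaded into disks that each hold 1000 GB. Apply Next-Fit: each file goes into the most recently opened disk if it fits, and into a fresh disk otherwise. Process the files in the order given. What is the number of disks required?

7

disk 1: place 83 GB, 917 GB left
disk 1: place 298 GB, 619 GB left
disk 1: place 157 GB, 462 GB left
disk 1: place 194 GB, 268 GB left
disk 2: place 563 GB, 437 GB left
disk 3: place 724 GB, 276 GB left
disk 4: place 524 GB, 476 GB left
disk 5: place 526 GB, 474 GB left
disk 6: place 662 GB, 338 GB left
disk 7: place 623 GB, 377 GB left
disk 7: place 193 GB, 184 GB left
disk 7: place 155 GB, 29 GB left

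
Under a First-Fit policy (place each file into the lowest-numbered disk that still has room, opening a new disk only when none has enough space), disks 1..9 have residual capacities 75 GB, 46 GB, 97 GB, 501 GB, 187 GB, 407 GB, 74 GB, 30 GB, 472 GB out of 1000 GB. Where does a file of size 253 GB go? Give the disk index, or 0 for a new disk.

4

Disks with room: disk 4 (501 GB), disk 6 (407 GB), disk 9 (472 GB).
The first with room is disk 4.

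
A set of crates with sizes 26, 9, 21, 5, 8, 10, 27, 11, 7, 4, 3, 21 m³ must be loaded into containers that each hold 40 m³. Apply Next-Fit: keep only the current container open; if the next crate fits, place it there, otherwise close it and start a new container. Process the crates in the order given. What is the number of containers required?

container 1: place 26 m³, 14 m³ left
container 1: place 9 m³, 5 m³ left
container 2: place 21 m³, 19 m³ left
container 2: place 5 m³, 14 m³ left
container 2: place 8 m³, 6 m³ left
container 3: place 10 m³, 30 m³ left
container 3: place 27 m³, 3 m³ left
container 4: place 11 m³, 29 m³ left
container 4: place 7 m³, 22 m³ left
container 4: place 4 m³, 18 m³ left
container 4: place 3 m³, 15 m³ left
container 5: place 21 m³, 19 m³ left

5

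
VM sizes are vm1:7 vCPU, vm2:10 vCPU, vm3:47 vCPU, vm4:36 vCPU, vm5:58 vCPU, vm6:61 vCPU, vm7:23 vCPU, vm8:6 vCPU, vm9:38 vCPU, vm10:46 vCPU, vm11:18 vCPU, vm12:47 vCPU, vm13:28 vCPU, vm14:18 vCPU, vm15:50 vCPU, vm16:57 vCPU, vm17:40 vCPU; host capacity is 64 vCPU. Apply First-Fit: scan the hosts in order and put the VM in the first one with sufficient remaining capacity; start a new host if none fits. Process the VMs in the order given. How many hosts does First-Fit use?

host 1: place vm1 (7 vCPU), 57 vCPU left
host 1: place vm2 (10 vCPU), 47 vCPU left
host 1: place vm3 (47 vCPU), 0 vCPU left
host 2: place vm4 (36 vCPU), 28 vCPU left
host 3: place vm5 (58 vCPU), 6 vCPU left
host 4: place vm6 (61 vCPU), 3 vCPU left
host 2: place vm7 (23 vCPU), 5 vCPU left
host 3: place vm8 (6 vCPU), 0 vCPU left
host 5: place vm9 (38 vCPU), 26 vCPU left
host 6: place vm10 (46 vCPU), 18 vCPU left
host 5: place vm11 (18 vCPU), 8 vCPU left
host 7: place vm12 (47 vCPU), 17 vCPU left
host 8: place vm13 (28 vCPU), 36 vCPU left
host 6: place vm14 (18 vCPU), 0 vCPU left
host 9: place vm15 (50 vCPU), 14 vCPU left
host 10: place vm16 (57 vCPU), 7 vCPU left
host 11: place vm17 (40 vCPU), 24 vCPU left

11 hosts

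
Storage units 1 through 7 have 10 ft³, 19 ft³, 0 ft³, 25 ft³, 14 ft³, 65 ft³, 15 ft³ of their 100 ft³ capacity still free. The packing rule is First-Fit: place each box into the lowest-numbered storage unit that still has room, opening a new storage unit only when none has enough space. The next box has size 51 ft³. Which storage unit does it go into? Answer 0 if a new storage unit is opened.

6

Storage units with room: storage unit 6 (65 ft³).
The first with room is storage unit 6.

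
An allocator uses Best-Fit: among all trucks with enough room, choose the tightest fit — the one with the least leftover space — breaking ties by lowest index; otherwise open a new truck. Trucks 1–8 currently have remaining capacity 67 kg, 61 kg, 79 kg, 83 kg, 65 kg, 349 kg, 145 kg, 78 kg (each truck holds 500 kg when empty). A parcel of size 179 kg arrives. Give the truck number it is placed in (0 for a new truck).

Trucks with room: truck 6 (349 kg).
Tightest fit is truck 6 with 349 kg free.

6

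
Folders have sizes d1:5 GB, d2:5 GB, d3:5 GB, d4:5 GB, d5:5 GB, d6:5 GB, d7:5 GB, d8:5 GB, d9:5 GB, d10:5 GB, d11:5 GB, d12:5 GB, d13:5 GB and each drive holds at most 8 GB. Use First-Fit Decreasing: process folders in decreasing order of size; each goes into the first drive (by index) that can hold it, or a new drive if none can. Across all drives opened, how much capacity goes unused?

Sorted descending: 5, 5, 5, 5, 5, 5, 5, 5, 5, 5, 5, 5, 5.
Put 5 GB in drive 1; 3 GB remain.
Put 5 GB in drive 2; 3 GB remain.
Put 5 GB in drive 3; 3 GB remain.
Put 5 GB in drive 4; 3 GB remain.
Put 5 GB in drive 5; 3 GB remain.
Put 5 GB in drive 6; 3 GB remain.
Put 5 GB in drive 7; 3 GB remain.
Put 5 GB in drive 8; 3 GB remain.
Put 5 GB in drive 9; 3 GB remain.
Put 5 GB in drive 10; 3 GB remain.
Put 5 GB in drive 11; 3 GB remain.
Put 5 GB in drive 12; 3 GB remain.
Put 5 GB in drive 13; 3 GB remain.
13 drives × 8 GB = 104 GB; used 65 GB; unused 39 GB.

39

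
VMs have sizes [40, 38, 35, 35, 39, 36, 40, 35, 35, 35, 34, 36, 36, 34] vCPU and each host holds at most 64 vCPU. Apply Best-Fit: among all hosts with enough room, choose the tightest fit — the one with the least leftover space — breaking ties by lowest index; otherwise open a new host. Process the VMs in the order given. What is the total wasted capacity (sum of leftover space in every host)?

40 vCPU → host 1 (remaining 24 vCPU)
38 vCPU → host 2 (remaining 26 vCPU)
35 vCPU → host 3 (remaining 29 vCPU)
35 vCPU → host 4 (remaining 29 vCPU)
39 vCPU → host 5 (remaining 25 vCPU)
36 vCPU → host 6 (remaining 28 vCPU)
40 vCPU → host 7 (remaining 24 vCPU)
35 vCPU → host 8 (remaining 29 vCPU)
35 vCPU → host 9 (remaining 29 vCPU)
35 vCPU → host 10 (remaining 29 vCPU)
34 vCPU → host 11 (remaining 30 vCPU)
36 vCPU → host 12 (remaining 28 vCPU)
36 vCPU → host 13 (remaining 28 vCPU)
34 vCPU → host 14 (remaining 30 vCPU)
14 hosts × 64 vCPU = 896 vCPU; used 508 vCPU; unused 388 vCPU.

388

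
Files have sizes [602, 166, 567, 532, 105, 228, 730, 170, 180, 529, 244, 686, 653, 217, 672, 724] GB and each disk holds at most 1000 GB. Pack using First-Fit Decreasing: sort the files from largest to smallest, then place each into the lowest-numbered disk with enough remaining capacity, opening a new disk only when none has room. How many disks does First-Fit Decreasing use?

Sorted descending: 730, 724, 686, 672, 653, 602, 567, 532, 529, 244, 228, 217, 180, 170, 166, 105.
disk 1: place 730 GB, 270 GB left
disk 2: place 724 GB, 276 GB left
disk 3: place 686 GB, 314 GB left
disk 4: place 672 GB, 328 GB left
disk 5: place 653 GB, 347 GB left
disk 6: place 602 GB, 398 GB left
disk 7: place 567 GB, 433 GB left
disk 8: place 532 GB, 468 GB left
disk 9: place 529 GB, 471 GB left
disk 1: place 244 GB, 26 GB left
disk 2: place 228 GB, 48 GB left
disk 3: place 217 GB, 97 GB left
disk 4: place 180 GB, 148 GB left
disk 5: place 170 GB, 177 GB left
disk 5: place 166 GB, 11 GB left
disk 4: place 105 GB, 43 GB left
Final disks: [730,244] [724,228] [686,217] [672,180,105] [653,170,166] [602] [567] [532] [529].

9 disks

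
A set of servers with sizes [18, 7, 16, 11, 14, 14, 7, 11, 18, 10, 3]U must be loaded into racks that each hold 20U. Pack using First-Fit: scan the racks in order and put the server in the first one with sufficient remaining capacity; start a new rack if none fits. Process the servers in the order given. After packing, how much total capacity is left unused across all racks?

31

18U → rack 1 (remaining 2U)
7U → rack 2 (remaining 13U)
16U → rack 3 (remaining 4U)
11U → rack 2 (remaining 2U)
14U → rack 4 (remaining 6U)
14U → rack 5 (remaining 6U)
7U → rack 6 (remaining 13U)
11U → rack 6 (remaining 2U)
18U → rack 7 (remaining 2U)
10U → rack 8 (remaining 10U)
3U → rack 3 (remaining 1U)
8 racks × 20U = 160U; used 129U; unused 31U.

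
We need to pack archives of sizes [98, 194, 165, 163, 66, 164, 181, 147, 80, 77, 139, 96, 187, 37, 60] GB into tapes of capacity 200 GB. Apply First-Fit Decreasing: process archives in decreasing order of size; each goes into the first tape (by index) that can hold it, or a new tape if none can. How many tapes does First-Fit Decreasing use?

11

Sorted descending: 194, 187, 181, 165, 164, 163, 147, 139, 98, 96, 80, 77, 66, 60, 37.
Put 194 GB in tape 1; 6 GB remain.
Put 187 GB in tape 2; 13 GB remain.
Put 181 GB in tape 3; 19 GB remain.
Put 165 GB in tape 4; 35 GB remain.
Put 164 GB in tape 5; 36 GB remain.
Put 163 GB in tape 6; 37 GB remain.
Put 147 GB in tape 7; 53 GB remain.
Put 139 GB in tape 8; 61 GB remain.
Put 98 GB in tape 9; 102 GB remain.
Put 96 GB in tape 9; 6 GB remain.
Put 80 GB in tape 10; 120 GB remain.
Put 77 GB in tape 10; 43 GB remain.
Put 66 GB in tape 11; 134 GB remain.
Put 60 GB in tape 8; 1 GB remain.
Put 37 GB in tape 6; 0 GB remain.
Final tapes: [194] [187] [181] [165] [164] [163,37] [147] [139,60] [98,96] [80,77] [66].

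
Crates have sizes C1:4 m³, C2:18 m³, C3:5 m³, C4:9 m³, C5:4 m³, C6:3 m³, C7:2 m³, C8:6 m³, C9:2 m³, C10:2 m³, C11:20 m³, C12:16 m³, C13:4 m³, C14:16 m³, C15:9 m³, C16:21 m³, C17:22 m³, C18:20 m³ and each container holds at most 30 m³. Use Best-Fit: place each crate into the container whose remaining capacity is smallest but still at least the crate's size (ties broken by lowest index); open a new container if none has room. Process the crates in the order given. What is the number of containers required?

Put C1 (4 m³) in container 1; 26 m³ remain.
Put C2 (18 m³) in container 1; 8 m³ remain.
Put C3 (5 m³) in container 1; 3 m³ remain.
Put C4 (9 m³) in container 2; 21 m³ remain.
Put C5 (4 m³) in container 2; 17 m³ remain.
Put C6 (3 m³) in container 1; 0 m³ remain.
Put C7 (2 m³) in container 2; 15 m³ remain.
Put C8 (6 m³) in container 2; 9 m³ remain.
Put C9 (2 m³) in container 2; 7 m³ remain.
Put C10 (2 m³) in container 2; 5 m³ remain.
Put C11 (20 m³) in container 3; 10 m³ remain.
Put C12 (16 m³) in container 4; 14 m³ remain.
Put C13 (4 m³) in container 2; 1 m³ remain.
Put C14 (16 m³) in container 5; 14 m³ remain.
Put C15 (9 m³) in container 3; 1 m³ remain.
Put C16 (21 m³) in container 6; 9 m³ remain.
Put C17 (22 m³) in container 7; 8 m³ remain.
Put C18 (20 m³) in container 8; 10 m³ remain.
Final containers: [4,18,5,3] [9,4,2,6,2,2,4] [20,9] [16] [16] [21] [22] [20].

8 containers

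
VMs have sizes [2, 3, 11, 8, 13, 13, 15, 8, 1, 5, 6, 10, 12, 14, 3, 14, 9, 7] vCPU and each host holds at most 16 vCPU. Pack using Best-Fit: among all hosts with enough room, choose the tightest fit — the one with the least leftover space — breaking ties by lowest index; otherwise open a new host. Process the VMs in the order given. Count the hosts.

11 hosts

host 1: place 2 vCPU, 14 vCPU left
host 1: place 3 vCPU, 11 vCPU left
host 1: place 11 vCPU, 0 vCPU left
host 2: place 8 vCPU, 8 vCPU left
host 3: place 13 vCPU, 3 vCPU left
host 4: place 13 vCPU, 3 vCPU left
host 5: place 15 vCPU, 1 vCPU left
host 2: place 8 vCPU, 0 vCPU left
host 5: place 1 vCPU, 0 vCPU left
host 6: place 5 vCPU, 11 vCPU left
host 6: place 6 vCPU, 5 vCPU left
host 7: place 10 vCPU, 6 vCPU left
host 8: place 12 vCPU, 4 vCPU left
host 9: place 14 vCPU, 2 vCPU left
host 3: place 3 vCPU, 0 vCPU left
host 10: place 14 vCPU, 2 vCPU left
host 11: place 9 vCPU, 7 vCPU left
host 11: place 7 vCPU, 0 vCPU left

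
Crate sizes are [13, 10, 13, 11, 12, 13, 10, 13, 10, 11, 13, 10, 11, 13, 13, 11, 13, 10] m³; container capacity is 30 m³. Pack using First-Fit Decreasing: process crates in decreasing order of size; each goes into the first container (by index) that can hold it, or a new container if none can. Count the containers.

9 containers

Sorted descending: 13, 13, 13, 13, 13, 13, 13, 13, 12, 11, 11, 11, 11, 10, 10, 10, 10, 10.
Put 13 m³ in container 1; 17 m³ remain.
Put 13 m³ in container 1; 4 m³ remain.
Put 13 m³ in container 2; 17 m³ remain.
Put 13 m³ in container 2; 4 m³ remain.
Put 13 m³ in container 3; 17 m³ remain.
Put 13 m³ in container 3; 4 m³ remain.
Put 13 m³ in container 4; 17 m³ remain.
Put 13 m³ in container 4; 4 m³ remain.
Put 12 m³ in container 5; 18 m³ remain.
Put 11 m³ in container 5; 7 m³ remain.
Put 11 m³ in container 6; 19 m³ remain.
Put 11 m³ in container 6; 8 m³ remain.
Put 11 m³ in container 7; 19 m³ remain.
Put 10 m³ in container 7; 9 m³ remain.
Put 10 m³ in container 8; 20 m³ remain.
Put 10 m³ in container 8; 10 m³ remain.
Put 10 m³ in container 8; 0 m³ remain.
Put 10 m³ in container 9; 20 m³ remain.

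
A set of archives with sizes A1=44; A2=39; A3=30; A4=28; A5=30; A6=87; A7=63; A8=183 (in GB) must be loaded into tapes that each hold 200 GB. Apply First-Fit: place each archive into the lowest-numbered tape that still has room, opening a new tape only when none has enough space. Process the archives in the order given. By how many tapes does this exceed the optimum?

0

First-Fit: [44,39,30,28,30] [87,63] [183] → 3 tapes.
Total size 504 GB; any packing needs at least ⌈504/200⌉ = 3 tapes.
So 3 is already optimal.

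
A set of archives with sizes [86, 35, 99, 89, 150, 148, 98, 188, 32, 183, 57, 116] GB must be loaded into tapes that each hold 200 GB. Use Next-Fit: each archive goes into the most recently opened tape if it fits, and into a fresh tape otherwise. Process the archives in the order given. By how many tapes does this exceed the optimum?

Next-Fit: [86,35] [99,89] [150] [148] [98] [188] [32] [183] [57,116] → 9 tapes.
Total size 1281 GB; any packing needs at least ⌈1281/200⌉ = 7 tapes.
An optimal packing achieves that bound: [188] [183] [150,35] [148,32] [116,57] [99,98] [89,86] → 7 tapes.
Excess: 9 − 7 = 2.

2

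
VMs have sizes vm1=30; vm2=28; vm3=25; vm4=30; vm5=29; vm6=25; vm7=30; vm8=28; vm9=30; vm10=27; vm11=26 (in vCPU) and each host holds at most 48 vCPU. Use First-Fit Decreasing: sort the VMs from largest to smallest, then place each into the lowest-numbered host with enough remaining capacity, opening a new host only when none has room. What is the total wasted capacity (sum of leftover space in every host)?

Sorted descending: 30, 30, 30, 30, 29, 28, 28, 27, 26, 25, 25.
host 1: place 30 vCPU, 18 vCPU left
host 2: place 30 vCPU, 18 vCPU left
host 3: place 30 vCPU, 18 vCPU left
host 4: place 30 vCPU, 18 vCPU left
host 5: place 29 vCPU, 19 vCPU left
host 6: place 28 vCPU, 20 vCPU left
host 7: place 28 vCPU, 20 vCPU left
host 8: place 27 vCPU, 21 vCPU left
host 9: place 26 vCPU, 22 vCPU left
host 10: place 25 vCPU, 23 vCPU left
host 11: place 25 vCPU, 23 vCPU left
11 hosts × 48 vCPU = 528 vCPU; used 308 vCPU; unused 220 vCPU.

220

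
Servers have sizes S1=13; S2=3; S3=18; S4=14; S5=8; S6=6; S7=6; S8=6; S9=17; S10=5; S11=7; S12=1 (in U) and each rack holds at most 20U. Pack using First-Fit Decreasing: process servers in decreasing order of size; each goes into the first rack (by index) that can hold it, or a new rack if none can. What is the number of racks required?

Sorted descending: 18, 17, 14, 13, 8, 7, 6, 6, 6, 5, 3, 1.
rack 1: place 18U, 2U left
rack 2: place 17U, 3U left
rack 3: place 14U, 6U left
rack 4: place 13U, 7U left
rack 5: place 8U, 12U left
rack 4: place 7U, 0U left
rack 3: place 6U, 0U left
rack 5: place 6U, 6U left
rack 5: place 6U, 0U left
rack 6: place 5U, 15U left
rack 2: place 3U, 0U left
rack 1: place 1U, 1U left

6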